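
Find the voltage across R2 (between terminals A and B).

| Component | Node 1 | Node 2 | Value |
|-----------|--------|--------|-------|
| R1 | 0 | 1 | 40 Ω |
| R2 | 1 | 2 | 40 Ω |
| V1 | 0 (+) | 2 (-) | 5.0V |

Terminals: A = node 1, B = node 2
R1 and R2 are in series across V1 (node 0 → node 1 → node 2), and the output A–B is taken across R2, so this is a voltage divider.
Series current: I = V1/(R1 + R2) = 5/(40 + 40) = 5/80 = 0.0625 A
V_R2 = I × R2 = V1 × R2/(R1 + R2) = 5 × 40/80 = 2.5 V

Final answer: 2.5 V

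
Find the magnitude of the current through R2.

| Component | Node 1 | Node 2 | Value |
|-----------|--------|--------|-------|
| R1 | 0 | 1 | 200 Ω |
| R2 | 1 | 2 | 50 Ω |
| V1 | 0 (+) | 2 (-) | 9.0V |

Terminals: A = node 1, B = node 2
Nodal analysis, taking node 2 as the 0 V reference.
Source V1 fixes V_0 = 9 V.
KCL at each unknown node (sum of currents leaving = 0; resistances in Ω):
  Node 1: (V_1 - 9)/200 + (V_1 - 0)/50 = 0
Collecting terms: 0.025 × V_1 = 0.045  =>  V_1 = 1.8 V
I_R2 = (V_1 - V_2)/R2 = (1.8 - 0)/50 = 0.036 A
|I_R2| = 0.036 A

Final answer: |I_R2| = 0.036 A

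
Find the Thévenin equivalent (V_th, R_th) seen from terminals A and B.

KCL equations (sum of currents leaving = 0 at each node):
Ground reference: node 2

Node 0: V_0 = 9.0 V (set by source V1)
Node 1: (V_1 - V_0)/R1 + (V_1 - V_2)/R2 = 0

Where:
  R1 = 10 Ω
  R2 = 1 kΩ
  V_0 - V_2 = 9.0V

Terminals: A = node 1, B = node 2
Step 1 — V_th is the open-circuit voltage V_A - V_B (nothing connected across the terminals).
Nodal analysis, taking node 2 as the 0 V reference.
Source V1 fixes V_0 = 9 V.
KCL at each unknown node (sum of currents leaving = 0; resistances in Ω):
  Node 1: (V_1 - 9)/10 + (V_1 - 0)/1000 = 0
Collecting terms: 0.101 × V_1 = 0.9  =>  V_1 = 8.911 V
V_th = V_1 - V_2 = 8.911 - 0 = 8.911 V
Step 2 — R_th: zero the source — replace V1 by a short circuit (node 2 merges into node 0) — and find the resistance seen between A (node 1) and B (node 0).
Reduce the network between node 1 (A) and node 0 (B) by series/parallel combination:
  Rp1 = R1 ‖ R2 (parallel, both between nodes 0 and 1) = 1/(1/10 + 1/1000) = 9.901 Ω
R_th = 9.901 Ω

Final answer: V_th = 8.911 V, R_th = 9.901 Ω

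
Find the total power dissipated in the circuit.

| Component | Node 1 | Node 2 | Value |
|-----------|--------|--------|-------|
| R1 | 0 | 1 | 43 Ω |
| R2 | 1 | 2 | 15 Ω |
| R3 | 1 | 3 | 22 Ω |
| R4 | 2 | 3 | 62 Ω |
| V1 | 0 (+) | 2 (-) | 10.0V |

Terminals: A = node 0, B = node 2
Nodal analysis, taking node 2 as the 0 V reference.
Source V1 fixes V_0 = 10 V.
KCL at each unknown node (sum of currents leaving = 0; resistances in Ω):
  Node 1: (V_1 - 10)/43 + (V_1 - 0)/15 + (V_1 - V_3)/22 = 0
  Node 3: (V_3 - V_1)/22 + (V_3 - 0)/62 = 0
Collecting terms (coefficients in siemens):
  0.1354·V_1 - 0.04545·V_3 = 0.2326
  0.06158·V_3 - 0.04545·V_1 = 0
Determinant D = (0.1354)(0.06158) - (-0.04545)(-0.04545) = 0.006271
V_1 = [(0.2326)(0.06158) - (-0.04545)(0)]/D = 2.284 V
V_3 = [(0.1354)(0) - (0.2326)(-0.04545)]/D = 1.686 V
Power in each resistor, P = (ΔV)²/R:
  P_R1 = (10 - 2.284)²/43 = 1.385 W
  P_R2 = (2.284 - 0)²/15 = 0.3477 W
  P_R3 = (2.284 - 1.686)²/22 = 0.01626 W
  P_R4 = (0 - 1.686)²/62 = 0.04583 W
P_total = P_R1 + P_R2 + P_R3 + P_R4 = 1.794 W

Final answer: 1.794 W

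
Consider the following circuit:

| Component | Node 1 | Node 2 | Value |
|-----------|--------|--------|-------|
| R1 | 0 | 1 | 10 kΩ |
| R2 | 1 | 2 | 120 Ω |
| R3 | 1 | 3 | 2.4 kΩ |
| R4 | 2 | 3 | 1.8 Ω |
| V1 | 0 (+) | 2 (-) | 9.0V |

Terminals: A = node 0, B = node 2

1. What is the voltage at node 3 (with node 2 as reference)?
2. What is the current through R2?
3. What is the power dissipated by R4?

Nodal analysis, taking node 2 as the 0 V reference.
Source V1 fixes V_0 = 9 V.
KCL at each unknown node (sum of currents leaving = 0; resistances in Ω):
  Node 1: (V_1 - 9)/10000 + (V_1 - 0)/120 + (V_1 - V_3)/2400 = 0
  Node 3: (V_3 - V_1)/2400 + (V_3 - 0)/1.8 = 0
Collecting terms (coefficients in siemens):
  0.00885·V_1 - 0.0004167·V_3 = 0.0009
  0.556·V_3 - 0.0004167·V_1 = 0
Determinant D = (0.00885)(0.556) - (-0.0004167)(-0.0004167) = 0.00492
V_1 = [(0.0009)(0.556) - (-0.0004167)(0)]/D = 0.1017 V
V_3 = [(0.00885)(0) - (0.0009)(-0.0004167)]/D = 0.00007622 V
Part 1:
  Read off the nodal solution: V_3 = 0.00007622 V
Part 2:
  I_R2 = (V_1 - V_2)/R2 = (0.1017 - 0)/120 = 0.0008475 A
  Magnitude: I_R2 = 0.0008475 A
Part 3:
  I_R4 = (V_2 - V_3)/R4 = (0 - 0.00007622)/1.8 = -0.00004234 A
  P_R4 = I_R4² × R4 = (-0.00004234)² × 1.8 = 0.000000003227 W

Final answers:
1. V_3 = 7.622e-05 V
2. I_R2 = 0.0008475 A
3. P_R4 = 3.227e-09 W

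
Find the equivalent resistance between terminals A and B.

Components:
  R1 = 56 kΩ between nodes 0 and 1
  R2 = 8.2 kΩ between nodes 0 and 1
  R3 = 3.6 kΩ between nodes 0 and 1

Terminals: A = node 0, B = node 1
Reduce the network between node 0 (A) and node 1 (B) by series/parallel combination:
  Rp1 = R1 ‖ R2 ‖ R3 (parallel, all between nodes 0 and 1) = 1/(1/56000 + 1/8200 + 1/3600) = 2395 Ω
R_eq = 2.395 kΩ

Final answer: 2.395 kΩ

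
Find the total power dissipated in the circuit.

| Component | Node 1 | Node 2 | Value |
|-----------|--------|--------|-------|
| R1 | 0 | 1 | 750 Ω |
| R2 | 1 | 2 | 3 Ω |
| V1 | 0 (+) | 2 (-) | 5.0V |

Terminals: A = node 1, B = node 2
Nodal analysis, taking node 2 as the 0 V reference.
Source V1 fixes V_0 = 5 V.
KCL at each unknown node (sum of currents leaving = 0; resistances in Ω):
  Node 1: (V_1 - 5)/750 + (V_1 - 0)/3 = 0
Collecting terms: 0.3347 × V_1 = 0.006667  =>  V_1 = 0.01992 V
Power in each resistor, P = (ΔV)²/R:
  P_R1 = (5 - 0.01992)²/750 = 0.03307 W
  P_R2 = (0.01992 - 0)²/3 = 0.0001323 W
P_total = P_R1 + P_R2 = 0.0332 W

Final answer: 0.0332 W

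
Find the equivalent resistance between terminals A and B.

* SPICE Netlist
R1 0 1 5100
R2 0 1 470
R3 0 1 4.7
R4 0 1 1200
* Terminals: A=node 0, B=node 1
Reduce the network between node 0 (A) and node 1 (B) by series/parallel combination:
  Rp1 = R1 ‖ R2 ‖ R3 ‖ R4 (parallel, all between nodes 0 and 1) = 1/(1/5100 + 1/470 + 1/4.7 + 1/1200) = 4.631 Ω
R_eq = 4.631 Ω

Final answer: 4.631 Ω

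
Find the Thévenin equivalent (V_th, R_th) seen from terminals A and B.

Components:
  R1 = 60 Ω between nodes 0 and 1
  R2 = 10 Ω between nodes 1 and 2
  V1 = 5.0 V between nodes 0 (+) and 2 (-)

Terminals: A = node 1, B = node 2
Step 1 — V_th is the open-circuit voltage V_A - V_B (nothing connected across the terminals).
Nodal analysis, taking node 2 as the 0 V reference.
Source V1 fixes V_0 = 5 V.
KCL at each unknown node (sum of currents leaving = 0; resistances in Ω):
  Node 1: (V_1 - 5)/60 + (V_1 - 0)/10 = 0
Collecting terms: 0.1167 × V_1 = 0.08333  =>  V_1 = 0.7143 V
V_th = V_1 - V_2 = 0.7143 - 0 = 0.7143 V
Step 2 — R_th: zero the source — replace V1 by a short circuit (node 2 merges into node 0) — and find the resistance seen between A (node 1) and B (node 0).
Reduce the network between node 1 (A) and node 0 (B) by series/parallel combination:
  Rp1 = R1 ‖ R2 (parallel, both between nodes 0 and 1) = 1/(1/60 + 1/10) = 8.571 Ω
R_th = 8.571 Ω

Final answer: V_th = 0.7143 V, R_th = 8.571 Ω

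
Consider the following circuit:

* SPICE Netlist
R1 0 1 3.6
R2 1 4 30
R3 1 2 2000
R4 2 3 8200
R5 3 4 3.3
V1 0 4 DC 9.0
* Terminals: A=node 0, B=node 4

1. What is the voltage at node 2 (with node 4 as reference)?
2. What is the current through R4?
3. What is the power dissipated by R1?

Nodal analysis, taking node 4 as the 0 V reference.
Source V1 fixes V_0 = 9 V.
KCL at each unknown node (sum of currents leaving = 0; resistances in Ω):
  Node 1: (V_1 - 9)/3.6 + (V_1 - 0)/30 + (V_1 - V_2)/2000 = 0
  Node 2: (V_2 - V_1)/2000 + (V_2 - V_3)/8200 = 0
  Node 3: (V_3 - V_2)/8200 + (V_3 - 0)/3.3 = 0
Collecting terms (coefficients in siemens):
  0.3116·V_1 - 0.0005·V_2 = 2.5
  0.000622·V_2 - 0.0005·V_1 - 0.000122·V_3 = 0
  0.3032·V_3 - 0.000122·V_2 = 0
Solving these 3 simultaneous equations (Gaussian elimination) gives:
  V_1 = 8.033 V, V_2 = 6.459 V, V_3 = 0.002598 V
Part 1:
  Read off the nodal solution: V_2 = 6.459 V
Part 2:
  I_R4 = (V_2 - V_3)/R4 = (6.459 - 0.002598)/8200 = 0.0007873 A
  Magnitude: I_R4 = 0.0007873 A
Part 3:
  I_R1 = (V_0 - V_1)/R1 = (9 - 8.033)/3.6 = 0.2686 A
  P_R1 = I_R1² × R1 = (0.2686)² × 3.6 = 0.2596 W

Final answers:
1. V_2 = 6.459 V
2. I_R4 = 0.0007873 A
3. P_R1 = 0.2596 W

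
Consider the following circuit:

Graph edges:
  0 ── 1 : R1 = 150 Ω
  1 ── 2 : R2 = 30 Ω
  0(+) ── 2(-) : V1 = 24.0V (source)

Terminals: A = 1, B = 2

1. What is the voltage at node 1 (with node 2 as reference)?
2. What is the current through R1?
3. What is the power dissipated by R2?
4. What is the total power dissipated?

Nodal analysis, taking node 2 as the 0 V reference.
Source V1 fixes V_0 = 24 V.
KCL at each unknown node (sum of currents leaving = 0; resistances in Ω):
  Node 1: (V_1 - 24)/150 + (V_1 - 0)/30 = 0
Collecting terms: 0.04 × V_1 = 0.16  =>  V_1 = 4 V
Part 1:
  Read off the nodal solution: V_1 = 4 V
Part 2:
  I_R1 = (V_0 - V_1)/R1 = (24 - 4)/150 = 0.1333 A
  Magnitude: I_R1 = 0.1333 A
Part 3:
  I_R2 = (V_1 - V_2)/R2 = (4 - 0)/30 = 0.1333 A
  P_R2 = I_R2² × R2 = (0.1333)² × 30 = 0.5333 W
Part 4:
  Power in each resistor, P = (ΔV)²/R:
    P_R1 = (24 - 4)²/150 = 2.667 W
    P_R2 = (4 - 0)²/30 = 0.5333 W
  P_total = P_R1 + P_R2 = 3.2 W

Final answers:
1. V_1 = 4 V
2. I_R1 = 0.1333 A
3. P_R2 = 0.5333 W
4. P_total = 3.2 W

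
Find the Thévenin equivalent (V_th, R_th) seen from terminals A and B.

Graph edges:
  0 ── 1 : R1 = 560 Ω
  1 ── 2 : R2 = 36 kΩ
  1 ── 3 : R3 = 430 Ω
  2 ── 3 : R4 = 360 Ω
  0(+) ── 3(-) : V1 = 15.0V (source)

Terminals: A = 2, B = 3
Step 1 — V_th is the open-circuit voltage V_A - V_B (nothing connected across the terminals).
Nodal analysis, taking node 3 as the 0 V reference.
Source V1 fixes V_0 = 15 V.
KCL at each unknown node (sum of currents leaving = 0; resistances in Ω):
  Node 1: (V_1 - 15)/560 + (V_1 - V_2)/36000 + (V_1 - 0)/430 = 0
  Node 2: (V_2 - V_1)/36000 + (V_2 - 0)/360 = 0
Collecting terms (coefficients in siemens):
  0.004139·V_1 - 0.00002778·V_2 = 0.02679
  0.002806·V_2 - 0.00002778·V_1 = 0
Determinant D = (0.004139)(0.002806) - (-0.00002778)(-0.00002778) = 0.00001161
V_1 = [(0.02679)(0.002806) - (-0.00002778)(0)]/D = 6.472 V
V_2 = [(0.004139)(0) - (0.02679)(-0.00002778)]/D = 0.06408 V
V_th = V_2 - V_3 = 0.06408 - 0 = 0.06408 V
Step 2 — R_th: zero the source — replace V1 by a short circuit (node 3 merges into node 0) — and find the resistance seen between A (node 2) and B (node 0).
Reduce the network between node 2 (A) and node 0 (B) by series/parallel combination:
  Rp1 = R1 ‖ R3 (parallel, both between nodes 0 and 1) = 1/(1/560 + 1/430) = 243.2 Ω
  Rs1 = R2 + Rp1 (series, joined only at node 1) = 36000 + 243.2 = 36240 Ω
  Rp2 = R4 ‖ Rs1 (parallel, both between nodes 0 and 2) = 1/(1/360 + 1/36240) = 356.5 Ω
R_th = 356.5 Ω

Final answer: V_th = 0.06408 V, R_th = 356.5 Ω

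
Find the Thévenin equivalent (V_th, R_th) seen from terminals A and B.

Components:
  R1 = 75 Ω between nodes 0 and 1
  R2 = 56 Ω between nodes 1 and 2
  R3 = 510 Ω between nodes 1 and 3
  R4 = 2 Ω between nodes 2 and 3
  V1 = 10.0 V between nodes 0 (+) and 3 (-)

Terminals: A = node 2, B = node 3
Step 1 — V_th is the open-circuit voltage V_A - V_B (nothing connected across the terminals).
Nodal analysis, taking node 3 as the 0 V reference.
Source V1 fixes V_0 = 10 V.
KCL at each unknown node (sum of currents leaving = 0; resistances in Ω):
  Node 1: (V_1 - 10)/75 + (V_1 - V_2)/56 + (V_1 - 0)/510 = 0
  Node 2: (V_2 - V_1)/56 + (V_2 - 0)/2 = 0
Collecting terms (coefficients in siemens):
  0.03315·V_1 - 0.01786·V_2 = 0.1333
  0.5179·V_2 - 0.01786·V_1 = 0
Determinant D = (0.03315)(0.5179) - (-0.01786)(-0.01786) = 0.01685
V_1 = [(0.1333)(0.5179) - (-0.01786)(0)]/D = 4.098 V
V_2 = [(0.03315)(0) - (0.1333)(-0.01786)]/D = 0.1413 V
V_th = V_2 - V_3 = 0.1413 - 0 = 0.1413 V
Step 2 — R_th: zero the source — replace V1 by a short circuit (node 3 merges into node 0) — and find the resistance seen between A (node 2) and B (node 0).
Reduce the network between node 2 (A) and node 0 (B) by series/parallel combination:
  Rp1 = R1 ‖ R3 (parallel, both between nodes 0 and 1) = 1/(1/75 + 1/510) = 65.38 Ω
  Rs1 = R2 + Rp1 (series, joined only at node 1) = 56 + 65.38 = 121.4 Ω
  Rp2 = R4 ‖ Rs1 (parallel, both between nodes 0 and 2) = 1/(1/2 + 1/121.4) = 1.968 Ω
R_th = 1.968 Ω

Final answer: V_th = 0.1413 V, R_th = 1.968 Ω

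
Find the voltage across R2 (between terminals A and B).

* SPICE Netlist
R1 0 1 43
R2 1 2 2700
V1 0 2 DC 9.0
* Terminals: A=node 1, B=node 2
R1 and R2 are in series across V1 (node 0 → node 1 → node 2), and the output A–B is taken across R2, so this is a voltage divider.
Series current: I = V1/(R1 + R2) = 9/(43 + 2700) = 9/2743 = 0.003281 A
V_R2 = I × R2 = V1 × R2/(R1 + R2) = 9 × 2700/2743 = 8.859 V

Final answer: 8.859 V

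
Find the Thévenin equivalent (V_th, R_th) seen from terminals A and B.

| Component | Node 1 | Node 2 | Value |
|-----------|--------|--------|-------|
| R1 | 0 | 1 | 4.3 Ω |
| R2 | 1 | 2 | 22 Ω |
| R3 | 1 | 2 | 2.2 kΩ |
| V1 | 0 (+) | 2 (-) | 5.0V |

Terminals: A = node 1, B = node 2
Step 1 — V_th is the open-circuit voltage V_A - V_B (nothing connected across the terminals).
Nodal analysis, taking node 2 as the 0 V reference.
Source V1 fixes V_0 = 5 V.
KCL at each unknown node (sum of currents leaving = 0; resistances in Ω):
  Node 1: (V_1 - 5)/4.3 + (V_1 - 0)/22 + (V_1 - 0)/2200 = 0
Collecting terms: 0.2785 × V_1 = 1.163  =>  V_1 = 4.176 V
V_th = V_1 - V_2 = 4.176 - 0 = 4.176 V
Step 2 — R_th: zero the source — replace V1 by a short circuit (node 2 merges into node 0) — and find the resistance seen between A (node 1) and B (node 0).
Reduce the network between node 1 (A) and node 0 (B) by series/parallel combination:
  Rp1 = R1 ‖ R2 ‖ R3 (parallel, all between nodes 0 and 1) = 1/(1/4.3 + 1/22 + 1/2200) = 3.591 Ω
R_th = 3.591 Ω

Final answer: V_th = 4.176 V, R_th = 3.591 Ω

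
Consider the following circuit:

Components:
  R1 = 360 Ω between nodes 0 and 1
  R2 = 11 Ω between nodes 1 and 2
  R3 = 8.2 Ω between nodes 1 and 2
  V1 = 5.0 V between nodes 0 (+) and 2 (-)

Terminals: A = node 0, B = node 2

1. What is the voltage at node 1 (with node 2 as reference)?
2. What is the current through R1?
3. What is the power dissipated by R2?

Nodal analysis, taking node 2 as the 0 V reference.
Source V1 fixes V_0 = 5 V.
KCL at each unknown node (sum of currents leaving = 0; resistances in Ω):
  Node 1: (V_1 - 5)/360 + (V_1 - 0)/11 + (V_1 - 0)/8.2 = 0
Collecting terms: 0.2156 × V_1 = 0.01389  =>  V_1 = 0.06441 V
Part 1:
  Read off the nodal solution: V_1 = 0.06441 V
Part 2:
  I_R1 = (V_0 - V_1)/R1 = (5 - 0.06441)/360 = 0.01371 A
  Magnitude: I_R1 = 0.01371 A
Part 3:
  I_R2 = (V_1 - V_2)/R2 = (0.06441 - 0)/11 = 0.005855 A
  P_R2 = I_R2² × R2 = (0.005855)² × 11 = 0.0003771 W

Final answers:
1. V_1 = 0.06441 V
2. I_R1 = 0.01371 A
3. P_R2 = 0.0003771 W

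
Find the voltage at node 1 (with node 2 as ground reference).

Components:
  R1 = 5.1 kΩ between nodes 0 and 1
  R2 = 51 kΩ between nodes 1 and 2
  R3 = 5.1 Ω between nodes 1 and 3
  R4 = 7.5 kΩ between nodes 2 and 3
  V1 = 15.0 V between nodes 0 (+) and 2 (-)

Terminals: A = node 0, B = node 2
Nodal analysis, taking node 2 as the 0 V reference.
Source V1 fixes V_0 = 15 V.
KCL at each unknown node (sum of currents leaving = 0; resistances in Ω):
  Node 1: (V_1 - 15)/5100 + (V_1 - 0)/51000 + (V_1 - V_3)/5.1 = 0
  Node 3: (V_3 - V_1)/5.1 + (V_3 - 0)/7500 = 0
Collecting terms (coefficients in siemens):
  0.1963·V_1 - 0.1961·V_3 = 0.002941
  0.1962·V_3 - 0.1961·V_1 = 0
Determinant D = (0.1963)(0.1962) - (-0.1961)(-0.1961) = 0.00006846
V_1 = [(0.002941)(0.1962) - (-0.1961)(0)]/D = 8.429 V
V_3 = [(0.1963)(0) - (0.002941)(-0.1961)]/D = 8.423 V
The requested potential is V_1 = 8.429 V.

Final answer: V_1 = 8.429 V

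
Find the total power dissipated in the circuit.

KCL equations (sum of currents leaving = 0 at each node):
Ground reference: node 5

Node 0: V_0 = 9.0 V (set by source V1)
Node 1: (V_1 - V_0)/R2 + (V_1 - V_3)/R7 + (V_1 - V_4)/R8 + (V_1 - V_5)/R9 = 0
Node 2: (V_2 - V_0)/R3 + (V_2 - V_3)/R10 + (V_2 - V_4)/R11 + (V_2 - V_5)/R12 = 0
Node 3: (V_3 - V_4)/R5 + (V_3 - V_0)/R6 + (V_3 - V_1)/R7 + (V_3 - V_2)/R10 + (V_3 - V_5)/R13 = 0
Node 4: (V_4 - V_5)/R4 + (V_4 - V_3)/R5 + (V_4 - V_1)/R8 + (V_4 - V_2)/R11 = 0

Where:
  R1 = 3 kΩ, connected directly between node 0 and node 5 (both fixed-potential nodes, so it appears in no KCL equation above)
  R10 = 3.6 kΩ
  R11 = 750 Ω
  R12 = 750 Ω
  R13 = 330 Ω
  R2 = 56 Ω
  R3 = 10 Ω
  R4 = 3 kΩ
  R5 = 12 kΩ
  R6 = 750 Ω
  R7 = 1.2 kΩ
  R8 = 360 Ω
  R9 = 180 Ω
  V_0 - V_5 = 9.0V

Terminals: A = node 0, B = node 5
Nodal analysis, taking node 5 as the 0 V reference.
Source V1 fixes V_0 = 9 V.
KCL at each unknown node (sum of currents leaving = 0; resistances in Ω):
  Node 1: (V_1 - 9)/56 + (V_1 - V_3)/1200 + (V_1 - V_4)/360 + (V_1 - 0)/180 = 0
  Node 2: (V_2 - 9)/10 + (V_2 - V_3)/3600 + (V_2 - V_4)/750 + (V_2 - 0)/750 = 0
  Node 3: (V_3 - V_4)/12000 + (V_3 - 9)/750 + (V_3 - V_1)/1200 + (V_3 - V_2)/3600 + (V_3 - 0)/330 = 0
  Node 4: (V_4 - 0)/3000 + (V_4 - V_3)/12000 + (V_4 - V_1)/360 + (V_4 - V_2)/750 = 0
Collecting terms (coefficients in siemens):
  0.02702·V_1 - 0.0008333·V_3 - 0.002778·V_4 = 0.1607
  0.1029·V_2 - 0.0002778·V_3 - 0.001333·V_4 = 0.9
  0.005558·V_3 - 0.0008333·V_1 - 0.0002778·V_2 - 0.00008333·V_4 = 0.012
  0.004528·V_4 - 0.002778·V_1 - 0.001333·V_2 - 0.00008333·V_3 = 0
Solving these 4 simultaneous equations (Gaussian elimination) gives:
  V_1 = 6.763 V, V_2 = 8.841 V, V_3 = 3.717 V, V_4 = 6.821 V
Power in each resistor, P = (ΔV)²/R:
  P_R1 = (9 - 0)²/3000 = 0.027 W
  P_R2 = (9 - 6.763)²/56 = 0.08937 W
  P_R3 = (9 - 8.841)²/10 = 0.00253 W
  P_R4 = (6.821 - 0)²/3000 = 0.01551 W
  P_R5 = (3.717 - 6.821)²/12000 = 0.0008028 W
  P_R6 = (9 - 3.717)²/750 = 0.03721 W
  P_R7 = (6.763 - 3.717)²/1200 = 0.007731 W
  P_R8 = (6.763 - 6.821)²/360 = 0.000009348 W
  P_R9 = (6.763 - 0)²/180 = 0.2541 W
  P_R10 = (8.841 - 3.717)²/3600 = 0.007293 W
  P_R11 = (8.841 - 6.821)²/750 = 0.005441 W
  P_R12 = (8.841 - 0)²/750 = 0.1042 W
  P_R13 = (3.717 - 0)²/330 = 0.04187 W
P_total = P_R1 + P_R2 + P_R3 + P_R4 + P_R5 + P_R6 + P_R7 + P_R8 + P_R9 + P_R10 + P_R11 + P_R12 + P_R13 = 0.5931 W

Final answer: 0.5931 W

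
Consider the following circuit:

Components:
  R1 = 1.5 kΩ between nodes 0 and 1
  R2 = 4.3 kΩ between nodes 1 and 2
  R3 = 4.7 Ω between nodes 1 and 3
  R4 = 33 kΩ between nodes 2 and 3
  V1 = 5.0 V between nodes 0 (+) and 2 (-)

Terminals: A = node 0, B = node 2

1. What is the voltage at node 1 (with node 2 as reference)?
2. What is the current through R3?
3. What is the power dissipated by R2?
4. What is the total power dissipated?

Nodal analysis, taking node 2 as the 0 V reference.
Source V1 fixes V_0 = 5 V.
KCL at each unknown node (sum of currents leaving = 0; resistances in Ω):
  Node 1: (V_1 - 5)/1500 + (V_1 - 0)/4300 + (V_1 - V_3)/4.7 = 0
  Node 3: (V_3 - V_1)/4.7 + (V_3 - 0)/33000 = 0
Collecting terms (coefficients in siemens):
  0.2137·V_1 - 0.2128·V_3 = 0.003333
  0.2128·V_3 - 0.2128·V_1 = 0
Determinant D = (0.2137)(0.2128) - (-0.2128)(-0.2128) = 0.0001978
V_1 = [(0.003333)(0.2128) - (-0.2128)(0)]/D = 3.586 V
V_3 = [(0.2137)(0) - (0.003333)(-0.2128)]/D = 3.586 V
Part 1:
  Read off the nodal solution: V_1 = 3.586 V
Part 2:
  I_R3 = (V_1 - V_3)/R3 = (3.586 - 3.586)/4.7 = 0.0001087 A
  Magnitude: I_R3 = 0.0001087 A
Part 3:
  I_R2 = (V_1 - V_2)/R2 = (3.586 - 0)/4300 = 0.000834 A
  P_R2 = I_R2² × R2 = (0.000834)² × 4300 = 0.002991 W
Part 4:
  Power in each resistor, P = (ΔV)²/R:
    P_R1 = (5 - 3.586)²/1500 = 0.001333 W
    P_R2 = (3.586 - 0)²/4300 = 0.002991 W
    P_R3 = (3.586 - 3.586)²/4.7 = 0.00000005549 W
    P_R4 = (0 - 3.586)²/33000 = 0.0003896 W
  P_total = P_R1 + P_R2 + P_R3 + P_R4 = 0.004713 W

Final answers:
1. V_1 = 3.586 V
2. I_R3 = 0.0001087 A
3. P_R2 = 0.002991 W
4. P_total = 0.004713 W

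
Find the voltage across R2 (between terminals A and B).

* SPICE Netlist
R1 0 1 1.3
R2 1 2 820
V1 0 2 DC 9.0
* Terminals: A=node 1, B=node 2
R1 and R2 are in series across V1 (node 0 → node 1 → node 2), and the output A–B is taken across R2, so this is a voltage divider.
Series current: I = V1/(R1 + R2) = 9/(1.3 + 820) = 9/821.3 = 0.01096 A
V_R2 = I × R2 = V1 × R2/(R1 + R2) = 9 × 820/821.3 = 8.986 V

Final answer: 8.986 V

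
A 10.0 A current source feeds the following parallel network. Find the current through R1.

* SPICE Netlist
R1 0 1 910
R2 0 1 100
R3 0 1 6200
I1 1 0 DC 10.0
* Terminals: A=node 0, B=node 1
All resistors sit directly between nodes 0 and 1, so they are in parallel and share one voltage V; the full source current 10 A splits among them.
1/R_par = 1/910 + 1/100 + 1/6200 = 0.01126 S  =>  R_par = 88.81 Ω
V = I × R_par = 10 × 88.81 = 888.1 V
I_R1 = V/R1 = 888.1/910 = 0.9759 A

Final answer: 0.9759 A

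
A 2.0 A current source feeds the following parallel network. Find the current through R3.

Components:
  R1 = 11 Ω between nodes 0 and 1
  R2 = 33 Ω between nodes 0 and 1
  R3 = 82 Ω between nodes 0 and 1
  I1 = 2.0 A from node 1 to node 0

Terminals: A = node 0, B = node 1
All resistors sit directly between nodes 0 and 1, so they are in parallel and share one voltage V; the full source current 2 A splits among them.
1/R_par = 1/11 + 1/33 + 1/82 = 0.1334 S  =>  R_par = 7.496 Ω
V = I × R_par = 2 × 7.496 = 14.99 V
I_R3 = V/R3 = 14.99/82 = 0.1828 A

Final answer: 0.1828 A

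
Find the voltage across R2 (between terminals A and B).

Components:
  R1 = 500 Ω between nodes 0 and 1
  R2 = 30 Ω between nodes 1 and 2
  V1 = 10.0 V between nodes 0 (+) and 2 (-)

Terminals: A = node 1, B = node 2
R1 and R2 are in series across V1 (node 0 → node 1 → node 2), and the output A–B is taken across R2, so this is a voltage divider.
Series current: I = V1/(R1 + R2) = 10/(500 + 30) = 10/530 = 0.01887 A
V_R2 = I × R2 = V1 × R2/(R1 + R2) = 10 × 30/530 = 0.566 V

Final answer: 0.566 V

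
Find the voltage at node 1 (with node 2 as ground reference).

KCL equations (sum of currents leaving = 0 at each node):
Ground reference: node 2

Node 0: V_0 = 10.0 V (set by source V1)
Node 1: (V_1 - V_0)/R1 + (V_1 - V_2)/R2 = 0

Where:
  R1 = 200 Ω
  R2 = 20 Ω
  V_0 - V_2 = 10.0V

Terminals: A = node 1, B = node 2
Nodal analysis, taking node 2 as the 0 V reference.
Source V1 fixes V_0 = 10 V.
KCL at each unknown node (sum of currents leaving = 0; resistances in Ω):
  Node 1: (V_1 - 10)/200 + (V_1 - 0)/20 = 0
Collecting terms: 0.055 × V_1 = 0.05  =>  V_1 = 0.9091 V
The requested potential is V_1 = 0.9091 V.

Final answer: V_1 = 0.9091 V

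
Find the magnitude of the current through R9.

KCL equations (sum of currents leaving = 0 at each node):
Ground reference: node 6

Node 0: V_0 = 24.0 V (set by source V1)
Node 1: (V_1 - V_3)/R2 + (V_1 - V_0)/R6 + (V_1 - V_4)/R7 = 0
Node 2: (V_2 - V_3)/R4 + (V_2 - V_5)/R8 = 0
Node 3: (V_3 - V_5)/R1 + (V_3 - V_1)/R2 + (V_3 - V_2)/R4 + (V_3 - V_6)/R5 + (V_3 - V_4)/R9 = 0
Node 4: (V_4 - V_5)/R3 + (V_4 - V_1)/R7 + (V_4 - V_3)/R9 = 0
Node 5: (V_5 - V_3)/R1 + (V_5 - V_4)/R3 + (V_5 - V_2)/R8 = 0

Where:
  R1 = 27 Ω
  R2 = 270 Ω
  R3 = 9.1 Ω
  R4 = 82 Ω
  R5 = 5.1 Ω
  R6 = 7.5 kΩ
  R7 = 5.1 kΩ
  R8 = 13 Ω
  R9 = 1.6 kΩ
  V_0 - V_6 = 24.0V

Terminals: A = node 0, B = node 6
Nodal analysis, taking node 6 as the 0 V reference.
Source V1 fixes V_0 = 24 V.
KCL at each unknown node (sum of currents leaving = 0; resistances in Ω):
  Node 1: (V_1 - V_3)/270 + (V_1 - 24)/7500 + (V_1 - V_4)/5100 = 0
  Node 2: (V_2 - V_3)/82 + (V_2 - V_5)/13 = 0
  Node 3: (V_3 - V_5)/27 + (V_3 - V_1)/270 + (V_3 - V_2)/82 + (V_3 - 0)/5.1 + (V_3 - V_4)/1600 = 0
  Node 4: (V_4 - V_5)/9.1 + (V_4 - V_1)/5100 + (V_4 - V_3)/1600 = 0
  Node 5: (V_5 - V_3)/27 + (V_5 - V_4)/9.1 + (V_5 - V_2)/13 = 0
Collecting terms (coefficients in siemens):
  0.004033·V_1 - 0.003704·V_3 - 0.0001961·V_4 = 0.0032
  0.08912·V_2 - 0.0122·V_3 - 0.07692·V_5 = 0
  0.2496·V_3 - 0.003704·V_1 - 0.0122·V_2 - 0.000625·V_4 - 0.03704·V_5 = 0
  0.1107·V_4 - 0.0001961·V_1 - 0.000625·V_3 - 0.1099·V_5 = 0
  0.2239·V_5 - 0.07692·V_2 - 0.03704·V_3 - 0.1099·V_4 = 0
Solving these 5 simultaneous equations (Gaussian elimination) gives:
  V_1 = 0.8089 V, V_2 = 0.01852 V, V_3 = 0.01577 V, V_4 = 0.02034 V
  V_5 = 0.01896 V
I_R9 = (V_3 - V_4)/R9 = (0.01577 - 0.02034)/1600 = -0.000002857 A
|I_R9| = 0.000002857 A

Final answer: |I_R9| = 2.857e-06 A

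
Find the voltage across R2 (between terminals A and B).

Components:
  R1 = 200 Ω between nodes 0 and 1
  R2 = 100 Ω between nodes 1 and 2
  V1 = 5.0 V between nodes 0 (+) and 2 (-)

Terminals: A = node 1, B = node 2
R1 and R2 are in series across V1 (node 0 → node 1 → node 2), and the output A–B is taken across R2, so this is a voltage divider.
Series current: I = V1/(R1 + R2) = 5/(200 + 100) = 5/300 = 0.01667 A
V_R2 = I × R2 = V1 × R2/(R1 + R2) = 5 × 100/300 = 1.667 V

Final answer: 1.667 V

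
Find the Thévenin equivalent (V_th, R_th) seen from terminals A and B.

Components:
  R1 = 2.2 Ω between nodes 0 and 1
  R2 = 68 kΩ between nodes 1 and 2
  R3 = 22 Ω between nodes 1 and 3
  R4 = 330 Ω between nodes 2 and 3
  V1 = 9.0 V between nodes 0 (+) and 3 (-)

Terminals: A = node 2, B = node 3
Step 1 — V_th is the open-circuit voltage V_A - V_B (nothing connected across the terminals).
Nodal analysis, taking node 3 as the 0 V reference.
Source V1 fixes V_0 = 9 V.
KCL at each unknown node (sum of currents leaving = 0; resistances in Ω):
  Node 1: (V_1 - 9)/2.2 + (V_1 - V_2)/68000 + (V_1 - 0)/22 = 0
  Node 2: (V_2 - V_1)/68000 + (V_2 - 0)/330 = 0
Collecting terms (coefficients in siemens):
  0.5·V_1 - 0.00001471·V_2 = 4.091
  0.003045·V_2 - 0.00001471·V_1 = 0
Determinant D = (0.5)(0.003045) - (-0.00001471)(-0.00001471) = 0.001523
V_1 = [(4.091)(0.003045) - (-0.00001471)(0)]/D = 8.182 V
V_2 = [(0.5)(0) - (4.091)(-0.00001471)]/D = 0.03951 V
V_th = V_2 - V_3 = 0.03951 - 0 = 0.03951 V
Step 2 — R_th: zero the source — replace V1 by a short circuit (node 3 merges into node 0) — and find the resistance seen between A (node 2) and B (node 0).
Reduce the network between node 2 (A) and node 0 (B) by series/parallel combination:
  Rp1 = R1 ‖ R3 (parallel, both between nodes 0 and 1) = 1/(1/2.2 + 1/22) = 2 Ω
  Rs1 = R2 + Rp1 (series, joined only at node 1) = 68000 + 2 = 68000 Ω
  Rp2 = R4 ‖ Rs1 (parallel, both between nodes 0 and 2) = 1/(1/330 + 1/68000) = 328.4 Ω
R_th = 328.4 Ω

Final answer: V_th = 0.03951 V, R_th = 328.4 Ω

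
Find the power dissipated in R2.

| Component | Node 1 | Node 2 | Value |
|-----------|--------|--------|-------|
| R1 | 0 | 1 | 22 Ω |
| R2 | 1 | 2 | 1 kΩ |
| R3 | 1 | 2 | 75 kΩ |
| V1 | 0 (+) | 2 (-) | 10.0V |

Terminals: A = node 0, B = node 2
Nodal analysis, taking node 2 as the 0 V reference.
Source V1 fixes V_0 = 10 V.
KCL at each unknown node (sum of currents leaving = 0; resistances in Ω):
  Node 1: (V_1 - 10)/22 + (V_1 - 0)/1000 + (V_1 - 0)/75000 = 0
Collecting terms: 0.04647 × V_1 = 0.4545  =>  V_1 = 9.782 V
I_R2 = (V_1 - V_2)/R2 = (9.782 - 0)/1000 = 0.009782 A
P_R2 = I_R2² × R2 = (0.009782)² × 1000 = 0.09569 W

Final answer: 0.09569 W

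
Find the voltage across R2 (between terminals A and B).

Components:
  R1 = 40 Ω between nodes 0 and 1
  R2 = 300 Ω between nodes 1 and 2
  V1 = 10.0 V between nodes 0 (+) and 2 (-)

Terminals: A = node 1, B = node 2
R1 and R2 are in series across V1 (node 0 → node 1 → node 2), and the output A–B is taken across R2, so this is a voltage divider.
Series current: I = V1/(R1 + R2) = 10/(40 + 300) = 10/340 = 0.02941 A
V_R2 = I × R2 = V1 × R2/(R1 + R2) = 10 × 300/340 = 8.824 V

Final answer: 8.824 V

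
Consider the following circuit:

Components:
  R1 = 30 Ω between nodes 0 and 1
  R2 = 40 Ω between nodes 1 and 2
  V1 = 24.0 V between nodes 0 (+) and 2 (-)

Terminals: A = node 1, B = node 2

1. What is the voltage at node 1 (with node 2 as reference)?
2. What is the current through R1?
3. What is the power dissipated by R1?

Nodal analysis, taking node 2 as the 0 V reference.
Source V1 fixes V_0 = 24 V.
KCL at each unknown node (sum of currents leaving = 0; resistances in Ω):
  Node 1: (V_1 - 24)/30 + (V_1 - 0)/40 = 0
Collecting terms: 0.05833 × V_1 = 0.8  =>  V_1 = 13.71 V
Part 1:
  Read off the nodal solution: V_1 = 13.71 V
Part 2:
  I_R1 = (V_0 - V_1)/R1 = (24 - 13.71)/30 = 0.3429 A
  Magnitude: I_R1 = 0.3429 A
Part 3:
  I_R1 = (V_0 - V_1)/R1 = (24 - 13.71)/30 = 0.3429 A
  P_R1 = I_R1² × R1 = (0.3429)² × 30 = 3.527 W

Final answers:
1. V_1 = 13.71 V
2. I_R1 = 0.3429 A
3. P_R1 = 3.527 W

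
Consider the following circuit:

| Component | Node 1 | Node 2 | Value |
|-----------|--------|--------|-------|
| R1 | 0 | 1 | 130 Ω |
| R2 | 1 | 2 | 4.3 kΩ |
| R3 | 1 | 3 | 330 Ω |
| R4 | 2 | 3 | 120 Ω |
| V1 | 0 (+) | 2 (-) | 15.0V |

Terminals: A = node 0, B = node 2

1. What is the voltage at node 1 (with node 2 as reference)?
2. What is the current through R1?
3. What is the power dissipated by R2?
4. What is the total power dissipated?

Nodal analysis, taking node 2 as the 0 V reference.
Source V1 fixes V_0 = 15 V.
KCL at each unknown node (sum of currents leaving = 0; resistances in Ω):
  Node 1: (V_1 - 15)/130 + (V_1 - 0)/4300 + (V_1 - V_3)/330 = 0
  Node 3: (V_3 - V_1)/330 + (V_3 - 0)/120 = 0
Collecting terms (coefficients in siemens):
  0.01096·V_1 - 0.00303·V_3 = 0.1154
  0.01136·V_3 - 0.00303·V_1 = 0
Determinant D = (0.01096)(0.01136) - (-0.00303)(-0.00303) = 0.0001153
V_1 = [(0.1154)(0.01136) - (-0.00303)(0)]/D = 11.37 V
V_3 = [(0.01096)(0) - (0.1154)(-0.00303)]/D = 3.032 V
Part 1:
  Read off the nodal solution: V_1 = 11.37 V
Part 2:
  I_R1 = (V_0 - V_1)/R1 = (15 - 11.37)/130 = 0.02791 A
  Magnitude: I_R1 = 0.02791 A
Part 3:
  I_R2 = (V_1 - V_2)/R2 = (11.37 - 0)/4300 = 0.002644 A
  P_R2 = I_R2² × R2 = (0.002644)² × 4300 = 0.03007 W
Part 4:
  Power in each resistor, P = (ΔV)²/R:
    P_R1 = (15 - 11.37)²/130 = 0.1013 W
    P_R2 = (11.37 - 0)²/4300 = 0.03007 W
    P_R3 = (11.37 - 3.032)²/330 = 0.2107 W
    P_R4 = (0 - 3.032)²/120 = 0.07662 W
  P_total = P_R1 + P_R2 + P_R3 + P_R4 = 0.4187 W

Final answers:
1. V_1 = 11.37 V
2. I_R1 = 0.02791 A
3. P_R2 = 0.03007 W
4. P_total = 0.4187 W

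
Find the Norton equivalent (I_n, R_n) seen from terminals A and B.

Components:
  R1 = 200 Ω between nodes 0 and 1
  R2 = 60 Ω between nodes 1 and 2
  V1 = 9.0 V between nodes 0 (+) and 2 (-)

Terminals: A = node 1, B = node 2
Find the Thévenin equivalent first; then I_n = V_th/R_th and R_n = R_th.
Step 1 — V_th is the open-circuit voltage V_A - V_B (nothing connected across the terminals).
Nodal analysis, taking node 2 as the 0 V reference.
Source V1 fixes V_0 = 9 V.
KCL at each unknown node (sum of currents leaving = 0; resistances in Ω):
  Node 1: (V_1 - 9)/200 + (V_1 - 0)/60 = 0
Collecting terms: 0.02167 × V_1 = 0.045  =>  V_1 = 2.077 V
V_th = V_1 - V_2 = 2.077 - 0 = 2.077 V
Step 2 — R_th: zero the source — replace V1 by a short circuit (node 2 merges into node 0) — and find the resistance seen between A (node 1) and B (node 0).
Reduce the network between node 1 (A) and node 0 (B) by series/parallel combination:
  Rp1 = R1 ‖ R2 (parallel, both between nodes 0 and 1) = 1/(1/200 + 1/60) = 46.15 Ω
R_th = 46.15 Ω
I_n = V_th/R_th = 2.077/46.15 = 0.045 A, and R_n = R_th = 46.15 Ω

Final answer: I_n = 0.045 A, R_n = 46.15 Ω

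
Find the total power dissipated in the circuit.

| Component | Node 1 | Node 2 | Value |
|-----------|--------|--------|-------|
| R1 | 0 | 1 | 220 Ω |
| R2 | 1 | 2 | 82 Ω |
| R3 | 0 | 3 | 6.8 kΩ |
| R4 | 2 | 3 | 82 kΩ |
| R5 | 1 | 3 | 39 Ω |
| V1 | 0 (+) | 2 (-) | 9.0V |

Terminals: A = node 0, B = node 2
Nodal analysis, taking node 2 as the 0 V reference.
Source V1 fixes V_0 = 9 V.
KCL at each unknown node (sum of currents leaving = 0; resistances in Ω):
  Node 1: (V_1 - 9)/220 + (V_1 - 0)/82 + (V_1 - V_3)/39 = 0
  Node 3: (V_3 - 9)/6800 + (V_3 - 0)/82000 + (V_3 - V_1)/39 = 0
Collecting terms (coefficients in siemens):
  0.04238·V_1 - 0.02564·V_3 = 0.04091
  0.0258·V_3 - 0.02564·V_1 = 0.001324
Determinant D = (0.04238)(0.0258) - (-0.02564)(-0.02564) = 0.000436
V_1 = [(0.04091)(0.0258) - (-0.02564)(0.001324)]/D = 2.499 V
V_3 = [(0.04238)(0.001324) - (0.04091)(-0.02564)]/D = 2.535 V
Power in each resistor, P = (ΔV)²/R:
  P_R1 = (9 - 2.499)²/220 = 0.1921 W
  P_R2 = (2.499 - 0)²/82 = 0.07614 W
  P_R3 = (9 - 2.535)²/6800 = 0.006147 W
  P_R4 = (0 - 2.535)²/82000 = 0.00007834 W
  P_R5 = (2.499 - 2.535)²/39 = 0.000033 W
P_total = P_R1 + P_R2 + P_R3 + P_R4 + P_R5 = 0.2745 W

Final answer: 0.2745 W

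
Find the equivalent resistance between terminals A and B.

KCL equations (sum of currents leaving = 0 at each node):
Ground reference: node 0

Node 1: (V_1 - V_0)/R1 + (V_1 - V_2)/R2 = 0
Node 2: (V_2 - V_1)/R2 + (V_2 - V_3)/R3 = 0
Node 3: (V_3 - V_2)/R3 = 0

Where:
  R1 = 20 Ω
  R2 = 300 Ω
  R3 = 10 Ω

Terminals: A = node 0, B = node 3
Reduce the network between node 0 (A) and node 3 (B) by series/parallel combination:
  Rs1 = R1 + R2 (series, joined only at node 1) = 20 + 300 = 320 Ω
  Rs2 = R3 + Rs1 (series, joined only at node 2) = 10 + 320 = 330 Ω
R_eq = 330 Ω

Final answer: 330 Ω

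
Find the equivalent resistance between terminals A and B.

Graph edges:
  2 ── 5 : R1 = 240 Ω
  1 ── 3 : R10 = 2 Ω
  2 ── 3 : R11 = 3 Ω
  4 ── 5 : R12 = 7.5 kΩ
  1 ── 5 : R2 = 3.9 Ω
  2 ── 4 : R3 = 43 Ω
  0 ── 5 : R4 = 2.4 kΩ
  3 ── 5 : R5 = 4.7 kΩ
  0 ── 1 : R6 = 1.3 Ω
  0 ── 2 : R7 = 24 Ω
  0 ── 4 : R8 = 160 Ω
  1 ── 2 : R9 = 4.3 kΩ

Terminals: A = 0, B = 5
The network is not a plain series/parallel combination. Inject a 1 A test current into terminal A (node 0) and return it from terminal B (node 5); then R_eq = V_A / (1 A).
Nodal analysis, taking node 5 as the 0 V reference.
Current source I_test pushes 1 A into node 0 and draws it out of node 5.
KCL at each unknown node (sum of currents leaving = 0; resistances in Ω):
  Node 0: (V_0 - 0)/2400 + (V_0 - V_1)/1.3 + (V_0 - V_2)/24 + (V_0 - V_4)/160 - 1 = 0
  Node 1: (V_1 - V_0)/1.3 + (V_1 - 0)/3.9 + (V_1 - V_2)/4300 + (V_1 - V_3)/2 = 0
  Node 2: (V_2 - V_0)/24 + (V_2 - V_1)/4300 + (V_2 - 0)/240 + (V_2 - V_4)/43 + (V_2 - V_3)/3 = 0
  Node 3: (V_3 - V_1)/2 + (V_3 - V_2)/3 + (V_3 - 0)/4700 = 0
  Node 4: (V_4 - V_0)/160 + (V_4 - V_2)/43 + (V_4 - 0)/7500 = 0
Collecting terms (coefficients in siemens):
  0.8176·V_0 - 0.7692·V_1 - 0.04167·V_2 - 0.00625·V_4 = 1
  1.526·V_1 - 0.7692·V_0 - 0.0002326·V_2 - 0.5·V_3 = 0
  0.4027·V_2 - 0.04167·V_0 - 0.0002326·V_1 - 0.3333·V_3 - 0.02326·V_4 = 0
  0.8335·V_3 - 0.5·V_1 - 0.3333·V_2 = 0
  0.02964·V_4 - 0.00625·V_0 - 0.02326·V_2 = 0
Solving these 5 simultaneous equations (Gaussian elimination) gives:
  V_0 = 5.054 V, V_1 = 3.822 V, V_2 = 3.984 V, V_3 = 3.886 V
  V_4 = 4.192 V
R_eq = V_0 / 1 A = 5.054 Ω

Final answer: 5.054 Ω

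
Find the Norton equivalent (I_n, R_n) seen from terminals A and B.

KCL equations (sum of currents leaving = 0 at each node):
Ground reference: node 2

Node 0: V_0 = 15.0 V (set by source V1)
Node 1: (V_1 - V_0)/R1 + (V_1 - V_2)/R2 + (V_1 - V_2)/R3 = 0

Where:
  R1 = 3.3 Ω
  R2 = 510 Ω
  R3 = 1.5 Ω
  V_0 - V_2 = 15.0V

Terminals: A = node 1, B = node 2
Find the Thévenin equivalent first; then I_n = V_th/R_th and R_n = R_th.
Step 1 — V_th is the open-circuit voltage V_A - V_B (nothing connected across the terminals).
Nodal analysis, taking node 2 as the 0 V reference.
Source V1 fixes V_0 = 15 V.
KCL at each unknown node (sum of currents leaving = 0; resistances in Ω):
  Node 1: (V_1 - 15)/3.3 + (V_1 - 0)/510 + (V_1 - 0)/1.5 = 0
Collecting terms: 0.9717 × V_1 = 4.545  =>  V_1 = 4.678 V
V_th = V_1 - V_2 = 4.678 - 0 = 4.678 V
Step 2 — R_th: zero the source — replace V1 by a short circuit (node 2 merges into node 0) — and find the resistance seen between A (node 1) and B (node 0).
Reduce the network between node 1 (A) and node 0 (B) by series/parallel combination:
  Rp1 = R1 ‖ R2 ‖ R3 (parallel, all between nodes 0 and 1) = 1/(1/3.3 + 1/510 + 1/1.5) = 1.029 Ω
R_th = 1.029 Ω
I_n = V_th/R_th = 4.678/1.029 = 4.545 A, and R_n = R_th = 1.029 Ω

Final answer: I_n = 4.545 A, R_n = 1.029 Ω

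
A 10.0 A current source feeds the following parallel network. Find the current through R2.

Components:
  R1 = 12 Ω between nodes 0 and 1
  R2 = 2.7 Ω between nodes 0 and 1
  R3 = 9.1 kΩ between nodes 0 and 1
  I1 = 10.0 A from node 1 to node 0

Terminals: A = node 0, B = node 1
All resistors sit directly between nodes 0 and 1, so they are in parallel and share one voltage V; the full source current 10 A splits among them.
1/R_par = 1/12 + 1/2.7 + 1/9100 = 0.4538 S  =>  R_par = 2.204 Ω
V = I × R_par = 10 × 2.204 = 22.04 V
I_R2 = V/R2 = 22.04/2.7 = 8.161 A

Final answer: 8.161 A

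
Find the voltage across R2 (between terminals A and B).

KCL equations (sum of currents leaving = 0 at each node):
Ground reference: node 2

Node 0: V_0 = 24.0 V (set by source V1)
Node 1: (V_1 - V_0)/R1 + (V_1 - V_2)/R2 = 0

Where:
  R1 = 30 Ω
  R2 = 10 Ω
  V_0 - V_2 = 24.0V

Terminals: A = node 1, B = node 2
R1 and R2 are in series across V1 (node 0 → node 1 → node 2), and the output A–B is taken across R2, so this is a voltage divider.
Series current: I = V1/(R1 + R2) = 24/(30 + 10) = 24/40 = 0.6 A
V_R2 = I × R2 = V1 × R2/(R1 + R2) = 24 × 10/40 = 6 V

Final answer: 6 V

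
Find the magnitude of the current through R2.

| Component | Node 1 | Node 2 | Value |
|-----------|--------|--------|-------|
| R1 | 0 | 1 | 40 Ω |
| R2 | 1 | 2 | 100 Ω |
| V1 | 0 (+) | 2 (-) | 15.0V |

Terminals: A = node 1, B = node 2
Nodal analysis, taking node 2 as the 0 V reference.
Source V1 fixes V_0 = 15 V.
KCL at each unknown node (sum of currents leaving = 0; resistances in Ω):
  Node 1: (V_1 - 15)/40 + (V_1 - 0)/100 = 0
Collecting terms: 0.035 × V_1 = 0.375  =>  V_1 = 10.71 V
I_R2 = (V_1 - V_2)/R2 = (10.71 - 0)/100 = 0.1071 A
|I_R2| = 0.1071 A

Final answer: |I_R2| = 0.1071 A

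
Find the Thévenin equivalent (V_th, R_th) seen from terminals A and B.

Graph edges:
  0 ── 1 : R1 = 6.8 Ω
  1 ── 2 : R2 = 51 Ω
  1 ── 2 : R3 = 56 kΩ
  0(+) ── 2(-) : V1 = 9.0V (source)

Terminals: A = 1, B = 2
Step 1 — V_th is the open-circuit voltage V_A - V_B (nothing connected across the terminals).
Nodal analysis, taking node 2 as the 0 V reference.
Source V1 fixes V_0 = 9 V.
KCL at each unknown node (sum of currents leaving = 0; resistances in Ω):
  Node 1: (V_1 - 9)/6.8 + (V_1 - 0)/51 + (V_1 - 0)/56000 = 0
Collecting terms: 0.1667 × V_1 = 1.324  =>  V_1 = 7.94 V
V_th = V_1 - V_2 = 7.94 - 0 = 7.94 V
Step 2 — R_th: zero the source — replace V1 by a short circuit (node 2 merges into node 0) — and find the resistance seen between A (node 1) and B (node 0).
Reduce the network between node 1 (A) and node 0 (B) by series/parallel combination:
  Rp1 = R1 ‖ R2 ‖ R3 (parallel, all between nodes 0 and 1) = 1/(1/6.8 + 1/51 + 1/56000) = 5.999 Ω
R_th = 5.999 Ω

Final answer: V_th = 7.94 V, R_th = 5.999 Ω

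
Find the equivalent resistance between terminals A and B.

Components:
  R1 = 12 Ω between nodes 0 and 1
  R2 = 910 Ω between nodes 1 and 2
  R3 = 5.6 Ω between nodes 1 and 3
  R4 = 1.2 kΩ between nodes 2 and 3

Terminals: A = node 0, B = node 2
Reduce the network between node 0 (A) and node 2 (B) by series/parallel combination:
  Rs1 = R3 + R4 (series, joined only at node 3) = 5.6 + 1200 = 1206 Ω
  Rp1 = R2 ‖ Rs1 (parallel, both between nodes 1 and 2) = 1/(1/910 + 1/1206) = 518.6 Ω
  Rs2 = R1 + Rp1 (series, joined only at node 1) = 12 + 518.6 = 530.6 Ω
R_eq = 530.6 Ω

Final answer: 530.6 Ω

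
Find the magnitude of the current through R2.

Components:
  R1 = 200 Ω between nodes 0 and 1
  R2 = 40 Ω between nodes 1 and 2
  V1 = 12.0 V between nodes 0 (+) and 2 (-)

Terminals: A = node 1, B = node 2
Nodal analysis, taking node 2 as the 0 V reference.
Source V1 fixes V_0 = 12 V.
KCL at each unknown node (sum of currents leaving = 0; resistances in Ω):
  Node 1: (V_1 - 12)/200 + (V_1 - 0)/40 = 0
Collecting terms: 0.03 × V_1 = 0.06  =>  V_1 = 2 V
I_R2 = (V_1 - V_2)/R2 = (2 - 0)/40 = 0.05 A
|I_R2| = 0.05 A

Final answer: |I_R2| = 0.05 A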